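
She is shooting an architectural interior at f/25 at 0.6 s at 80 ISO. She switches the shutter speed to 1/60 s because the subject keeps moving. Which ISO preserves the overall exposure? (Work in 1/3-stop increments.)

Shutter speed: 0.6 → 0.5 → 0.4 → 0.3 → 1/4 → 1/5 → 1/6 → 1/8 → 1/10 → 1/13 → 1/15 → 1/20 → 1/25 → 1/30 → 1/40 → 1/50 → 1/60 — 5 1/3 stops faster (darker).
Need 5 1/3 stops brighter from the ISO: 80 → 100 → 125 → 160 → 200 → 250 → 320 → 400 → 500 → 640 → 800 → 1000 → 1250 → 1600 → 2000 → 2500 → 3200.

ISO 3200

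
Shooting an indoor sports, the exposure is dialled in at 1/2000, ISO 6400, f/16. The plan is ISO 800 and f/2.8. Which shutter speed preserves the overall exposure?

1/8000s

ISO: 6400 → 3200 → 1600 → 800 — 3 stops lower (darker).
Aperture: f/16 → f/11 → f/8 → f/5.6 → f/4 → f/2.8 — 5 stops wider (brighter).
Net change so far: 2 stops brighter. Offset with the shutter speed: 1/2000 → 1/4000 → 1/8000.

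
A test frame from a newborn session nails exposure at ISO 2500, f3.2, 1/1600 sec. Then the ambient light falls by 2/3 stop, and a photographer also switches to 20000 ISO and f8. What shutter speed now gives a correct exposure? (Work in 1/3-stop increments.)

Scene light: 2/3 stop darker.
ISO: 2500 → 3200 → 4000 → 5000 → 6400 → 8000 → 10000 → 12800 → 16000 → 20000 — 3 stops raised (brighter).
Aperture: f/3.2 → f/3.5 → f/4 → f/4.5 → f/5 → f/5.6 → f/6.3 → f/7.1 → f/8 — 2 2/3 stops smaller aperture (darker).
Net so far: 1/3 stop darker. Shutter speed: 1/1600 → 1/1250.

1/1250s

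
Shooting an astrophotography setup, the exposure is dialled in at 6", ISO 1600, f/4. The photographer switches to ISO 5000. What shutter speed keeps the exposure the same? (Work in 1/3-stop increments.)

ISO: 1600 → 2000 → 2500 → 3200 → 4000 → 5000 — 1 2/3 stops raised (brighter).
Need 1 2/3 stops darker from the shutter speed: 6 → 5 → 4 → 3.2 → 2.5 → 2.

2 s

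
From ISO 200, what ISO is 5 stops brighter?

ISO 6400

ISO: 200 → 400 → 800 → 1600 → 3200 → 6400 — 5 stops raised (brighter).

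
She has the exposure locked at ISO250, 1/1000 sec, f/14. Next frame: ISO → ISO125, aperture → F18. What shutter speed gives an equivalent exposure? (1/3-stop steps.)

1/320s

ISO: 250 → 200 → 160 → 125 — 1 stop lower (darker).
Aperture: f/14 → f/16 → f/18 — 2/3 stop narrower (darker).
Net change so far: 1 2/3 stops darker. Offset with the shutter speed: 1/1000 → 1/800 → 1/640 → 1/500 → 1/400 → 1/320.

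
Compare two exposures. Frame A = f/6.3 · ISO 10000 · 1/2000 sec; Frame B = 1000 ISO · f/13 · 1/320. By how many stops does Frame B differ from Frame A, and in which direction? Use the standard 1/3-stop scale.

2 2/3 stops darker

Aperture: f/6.3 → f/7.1 → f/8 → f/9 → f/10 → f/11 → f/13 — 2 stops narrower (darker).
Shutter speed: 1/2000 → 1/1600 → 1/1250 → 1/1000 → 1/800 → 1/640 → 1/500 → 1/400 → 1/320 — 2 2/3 stops longer (brighter).
ISO: 10000 → 8000 → 6400 → 5000 → 4000 → 3200 → 2500 → 2000 → 1600 → 1250 → 1000 — 3 1/3 stops lower (darker).
Net: −2 +2 2/3 −3 1/3 = −2 2/3 stops.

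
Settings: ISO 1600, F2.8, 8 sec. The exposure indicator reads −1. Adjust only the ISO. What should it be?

Underexposed by 1 stop → need 1 stop brighter.
ISO: 1600 → 3200.

ISO 3200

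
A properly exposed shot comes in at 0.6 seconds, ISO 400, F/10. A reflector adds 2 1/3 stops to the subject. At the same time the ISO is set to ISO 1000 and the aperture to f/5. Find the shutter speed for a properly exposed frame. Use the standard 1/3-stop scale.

Scene light: 2 1/3 stops brighter.
ISO: 400 → 500 → 640 → 800 → 1000 — 1 1/3 stops raised (brighter).
Aperture: f/10 → f/9 → f/8 → f/7.1 → f/6.3 → f/5.6 → f/5 — 2 stops opened up (brighter).
Net so far: 5 2/3 stops brighter. Shutter speed: 0.6 → 0.5 → 0.4 → 0.3 → 1/4 → 1/5 → 1/6 → 1/8 → 1/10 → 1/13 → 1/15 → 1/20 → 1/25 → 1/30 → 1/40 → 1/50 → 1/60 → 1/80.

1/80s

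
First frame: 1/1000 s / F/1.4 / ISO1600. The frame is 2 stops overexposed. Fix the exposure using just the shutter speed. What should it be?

Overexposed by 2 stops → need 2 stops darker.
Shutter speed: 1/1000 → 1/2000 → 1/4000.

1/4000s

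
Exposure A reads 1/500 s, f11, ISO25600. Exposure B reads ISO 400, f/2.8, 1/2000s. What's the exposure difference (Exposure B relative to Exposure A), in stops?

Aperture: f/11 → f/8 → f/5.6 → f/4 → f/2.8 — 4 stops opened up (brighter).
Shutter speed: 1/500 → 1/1000 → 1/2000 — 2 stops shorter (darker).
ISO: 25600 → 12800 → 6400 → 3200 → 1600 → 800 → 400 — 6 stops dropped (darker).
Net: +4 −2 −6 = −4 stops.

4 stops darker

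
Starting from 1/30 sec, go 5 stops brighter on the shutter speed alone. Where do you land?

Shutter speed: 1/30 → 1/15 → 1/8 → 1/4 → 1/2 → 1 — 5 stops longer (brighter).

1 s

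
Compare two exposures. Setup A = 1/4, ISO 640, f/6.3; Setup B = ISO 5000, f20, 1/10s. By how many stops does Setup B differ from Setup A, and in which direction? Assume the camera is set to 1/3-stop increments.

Aperture: f/6.3 → f/7.1 → f/8 → f/9 → f/10 → f/11 → f/13 → f/14 → f/16 → f/18 → f/20 — 3 1/3 stops narrower (darker).
Shutter speed: 1/4 → 1/5 → 1/6 → 1/8 → 1/10 — 1 1/3 stops faster (darker).
ISO: 640 → 800 → 1000 → 1250 → 1600 → 2000 → 2500 → 3200 → 4000 → 5000 — 3 stops higher (brighter).
Net: −3 1/3 −1 1/3 +3 = −1 2/3 stops.

1 2/3 stops darker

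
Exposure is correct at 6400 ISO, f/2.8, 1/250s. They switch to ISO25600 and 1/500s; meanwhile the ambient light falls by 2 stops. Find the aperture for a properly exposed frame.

Scene light: 2 stops darker.
ISO: 6400 → 12800 → 25600 — 2 stops higher (brighter).
Shutter speed: 1/250 → 1/500 — 1 stop shorter (darker).
Net so far: 1 stop darker. Aperture: f/2.8 → f/2.

f/2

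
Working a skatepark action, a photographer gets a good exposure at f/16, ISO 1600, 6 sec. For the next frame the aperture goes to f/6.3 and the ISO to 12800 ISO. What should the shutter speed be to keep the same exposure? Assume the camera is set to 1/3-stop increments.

Aperture: f/16 → f/14 → f/13 → f/11 → f/10 → f/9 → f/8 → f/7.1 → f/6.3 — 2 2/3 stops larger aperture (brighter).
ISO: 1600 → 2000 → 2500 → 3200 → 4000 → 5000 → 6400 → 8000 → 10000 → 12800 — 3 stops higher (brighter).
Net change so far: 5 2/3 stops brighter. Offset with the shutter speed: 6 → 5 → 4 → 3.2 → 2.5 → 2 → 1.6 → 1.3 → 1 → 0.8 → 0.6 → 0.5 → 0.4 → 0.3 → 1/4 → 1/5 → 1/6 → 1/8.

1/8s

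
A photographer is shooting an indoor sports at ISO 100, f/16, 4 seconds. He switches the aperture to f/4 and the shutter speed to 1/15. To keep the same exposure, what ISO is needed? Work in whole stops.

ISO 400

Aperture: f/16 → f/11 → f/8 → f/5.6 → f/4 — 4 stops wider (brighter).
Shutter speed: 4 → 2 → 1 → 1/2 → 1/4 → 1/8 → 1/15 — 6 stops shorter (darker).
Net change so far: 2 stops darker. Offset with the ISO: 100 → 200 → 400.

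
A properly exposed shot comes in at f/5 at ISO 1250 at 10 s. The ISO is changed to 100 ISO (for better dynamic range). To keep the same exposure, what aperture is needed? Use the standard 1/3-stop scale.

f/1.4

ISO: 1250 → 1000 → 800 → 640 → 500 → 400 → 320 → 250 → 200 → 160 → 125 → 100 — 3 2/3 stops lower (darker).
Need 3 2/3 stops brighter from the aperture: f/5 → f/4.5 → f/4 → f/3.5 → f/3.2 → f/2.8 → f/2.5 → f/2.2 → f/2 → f/1.8 → f/1.6 → f/1.4.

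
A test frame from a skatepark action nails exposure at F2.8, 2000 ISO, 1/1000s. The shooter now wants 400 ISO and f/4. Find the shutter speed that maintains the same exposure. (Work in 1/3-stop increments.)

1/100s

ISO: 2000 → 1600 → 1250 → 1000 → 800 → 640 → 500 → 400 — 2 1/3 stops dropped (darker).
Aperture: f/2.8 → f/3.2 → f/3.5 → f/4 — 1 stop stopped down (darker).
Net change so far: 3 1/3 stops darker. Offset with the shutter speed: 1/1000 → 1/800 → 1/640 → 1/500 → 1/400 → 1/320 → 1/250 → 1/200 → 1/160 → 1/125 → 1/100.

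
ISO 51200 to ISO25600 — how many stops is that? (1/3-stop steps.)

51200 → 40000 → 32000 → 25600 — count the steps: 3 third-stops = 1 stop.

1 stop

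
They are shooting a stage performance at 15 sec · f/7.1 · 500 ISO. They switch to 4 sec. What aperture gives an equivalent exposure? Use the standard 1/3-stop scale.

f/3.5

Shutter speed: 15 → 13 → 10 → 8 → 6 → 5 → 4 — 2 stops shorter (darker).
Need 2 stops brighter from the aperture: f/7.1 → f/6.3 → f/5.6 → f/5 → f/4.5 → f/4 → f/3.5.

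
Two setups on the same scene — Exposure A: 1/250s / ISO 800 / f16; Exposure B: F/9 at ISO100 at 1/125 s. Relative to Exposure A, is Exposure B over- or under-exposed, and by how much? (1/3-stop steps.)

1/3 stop darker

Aperture: f/16 → f/14 → f/13 → f/11 → f/10 → f/9 — 1 2/3 stops wider (brighter).
Shutter speed: 1/250 → 1/200 → 1/160 → 1/125 — 1 stop slower (brighter).
ISO: 800 → 640 → 500 → 400 → 320 → 250 → 200 → 160 → 125 → 100 — 3 stops lower (darker).
Net: +1 2/3 +1 −3 = −1/3 stops.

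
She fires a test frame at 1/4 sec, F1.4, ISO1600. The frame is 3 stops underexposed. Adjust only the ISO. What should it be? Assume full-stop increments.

ISO 12800

Underexposed by 3 stops → need 3 stops brighter.
ISO: 1600 → 3200 → 6400 → 12800.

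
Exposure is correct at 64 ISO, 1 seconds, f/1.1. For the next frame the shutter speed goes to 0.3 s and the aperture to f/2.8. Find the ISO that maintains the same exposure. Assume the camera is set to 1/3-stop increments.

Shutter speed: 1 → 0.8 → 0.6 → 0.5 → 0.4 → 0.3 — 1 2/3 stops faster (darker).
Aperture: f/1.1 → f/1.2 → f/1.4 → f/1.6 → f/1.8 → f/2 → f/2.2 → f/2.5 → f/2.8 — 2 2/3 stops smaller aperture (darker).
Net change so far: 4 1/3 stops darker. Offset with the ISO: 64 → 80 → 100 → 125 → 160 → 200 → 250 → 320 → 400 → 500 → 640 → 800 → 1000 → 1250.

ISO 1250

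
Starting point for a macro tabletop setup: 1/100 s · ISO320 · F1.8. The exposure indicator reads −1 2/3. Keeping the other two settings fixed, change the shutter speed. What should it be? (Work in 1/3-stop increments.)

Underexposed by 1 2/3 stops → need 1 2/3 stops brighter.
Shutter speed: 1/100 → 1/80 → 1/60 → 1/50 → 1/40 → 1/30.

1/30s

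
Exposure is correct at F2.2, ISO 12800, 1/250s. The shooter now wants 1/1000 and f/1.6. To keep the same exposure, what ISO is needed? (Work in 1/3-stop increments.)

Shutter speed: 1/250 → 1/320 → 1/400 → 1/500 → 1/640 → 1/800 → 1/1000 — 2 stops faster (darker).
Aperture: f/2.2 → f/2 → f/1.8 → f/1.6 — 1 stop opened up (brighter).
Net change so far: 1 stop darker. Offset with the ISO: 12800 → 16000 → 20000 → 25600.

ISO 25600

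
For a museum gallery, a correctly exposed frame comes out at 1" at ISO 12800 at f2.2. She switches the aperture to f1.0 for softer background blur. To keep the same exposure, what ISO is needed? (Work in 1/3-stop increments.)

Aperture: f/2.2 → f/2 → f/1.8 → f/1.6 → f/1.4 → f/1.2 → f/1.1 → f/1.0 — 2 1/3 stops larger aperture (brighter).
Need 2 1/3 stops darker from the ISO: 12800 → 10000 → 8000 → 6400 → 5000 → 4000 → 3200 → 2500.

ISO 2500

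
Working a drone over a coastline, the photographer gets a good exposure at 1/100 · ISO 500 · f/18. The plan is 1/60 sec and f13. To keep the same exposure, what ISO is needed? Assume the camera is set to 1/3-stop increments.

ISO 160

Shutter speed: 1/100 → 1/80 → 1/60 — 2/3 stop longer (brighter).
Aperture: f/18 → f/16 → f/14 → f/13 — 1 stop wider (brighter).
Net change so far: 1 2/3 stops brighter. Offset with the ISO: 500 → 400 → 320 → 250 → 200 → 160.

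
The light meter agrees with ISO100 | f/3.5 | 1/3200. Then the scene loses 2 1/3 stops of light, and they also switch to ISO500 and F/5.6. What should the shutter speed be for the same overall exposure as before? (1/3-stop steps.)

Scene light: 2 1/3 stops darker.
ISO: 100 → 125 → 160 → 200 → 250 → 320 → 400 → 500 — 2 1/3 stops raised (brighter).
Aperture: f/3.5 → f/4 → f/4.5 → f/5 → f/5.6 — 1 1/3 stops narrower (darker).
Net so far: 1 1/3 stops darker. Shutter speed: 1/3200 → 1/2500 → 1/2000 → 1/1600 → 1/1250.

1/1250s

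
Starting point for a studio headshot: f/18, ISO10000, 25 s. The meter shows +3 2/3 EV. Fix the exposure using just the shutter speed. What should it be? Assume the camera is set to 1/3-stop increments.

2 s

Overexposed by 3 2/3 stops → need 3 2/3 stops darker.
Shutter speed: 25 → 20 → 15 → 13 → 10 → 8 → 6 → 5 → 4 → 3.2 → 2.5 → 2.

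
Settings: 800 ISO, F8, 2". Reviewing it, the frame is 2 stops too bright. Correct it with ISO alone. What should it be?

Overexposed by 2 stops → need 2 stops darker.
ISO: 800 → 400 → 200.

ISO 200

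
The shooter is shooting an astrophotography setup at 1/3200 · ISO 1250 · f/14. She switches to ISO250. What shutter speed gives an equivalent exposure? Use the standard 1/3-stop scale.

1/640s

ISO: 1250 → 1000 → 800 → 640 → 500 → 400 → 320 → 250 — 2 1/3 stops dropped (darker).
Need 2 1/3 stops brighter from the shutter speed: 1/3200 → 1/2500 → 1/2000 → 1/1600 → 1/1250 → 1/1000 → 1/800 → 1/640.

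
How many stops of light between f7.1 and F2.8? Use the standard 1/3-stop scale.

2 2/3 stops

f/7.1 → f/6.3 → f/5.6 → f/5 → f/4.5 → f/4 → f/3.5 → f/3.2 → f/2.8 — count the steps: 8 third-stops = 2 2/3 stops.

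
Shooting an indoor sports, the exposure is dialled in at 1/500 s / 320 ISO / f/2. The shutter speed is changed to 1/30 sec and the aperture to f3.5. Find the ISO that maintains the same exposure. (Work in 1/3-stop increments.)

Shutter speed: 1/500 → 1/400 → 1/320 → 1/250 → 1/200 → 1/160 → 1/125 → 1/100 → 1/80 → 1/60 → 1/50 → 1/40 → 1/30 — 4 stops slower (brighter).
Aperture: f/2 → f/2.2 → f/2.5 → f/2.8 → f/3.2 → f/3.5 — 1 2/3 stops smaller aperture (darker).
Net change so far: 2 1/3 stops brighter. Offset with the ISO: 320 → 250 → 200 → 160 → 125 → 100 → 80 → 64.

ISO 64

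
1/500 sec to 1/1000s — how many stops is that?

1/500 → 1/1000 — count the steps: 1 stop.

1 stop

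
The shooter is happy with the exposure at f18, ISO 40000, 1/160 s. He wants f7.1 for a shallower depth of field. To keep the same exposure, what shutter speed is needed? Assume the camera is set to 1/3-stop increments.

Aperture: f/18 → f/16 → f/14 → f/13 → f/11 → f/10 → f/9 → f/8 → f/7.1 — 2 2/3 stops larger aperture (brighter).
Need 2 2/3 stops darker from the shutter speed: 1/160 → 1/200 → 1/250 → 1/320 → 1/400 → 1/500 → 1/640 → 1/800 → 1/1000.

1/1000s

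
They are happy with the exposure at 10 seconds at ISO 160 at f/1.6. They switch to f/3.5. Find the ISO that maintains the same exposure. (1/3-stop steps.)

ISO 800

Aperture: f/1.6 → f/1.8 → f/2 → f/2.2 → f/2.5 → f/2.8 → f/3.2 → f/3.5 — 2 1/3 stops smaller aperture (darker).
Need 2 1/3 stops brighter from the ISO: 160 → 200 → 250 → 320 → 400 → 500 → 640 → 800.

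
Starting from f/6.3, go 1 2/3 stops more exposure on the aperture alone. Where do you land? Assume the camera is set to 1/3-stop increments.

Aperture: f/6.3 → f/5.6 → f/5 → f/4.5 → f/4 → f/3.5 — 1 2/3 stops larger aperture (brighter).

f/3.5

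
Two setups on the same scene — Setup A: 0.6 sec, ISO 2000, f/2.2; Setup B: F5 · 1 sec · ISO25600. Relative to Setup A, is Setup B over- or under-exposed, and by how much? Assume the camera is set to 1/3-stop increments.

Aperture: f/2.2 → f/2.5 → f/2.8 → f/3.2 → f/3.5 → f/4 → f/4.5 → f/5 — 2 1/3 stops smaller aperture (darker).
Shutter speed: 0.6 → 0.8 → 1 — 2/3 stop slower (brighter).
ISO: 2000 → 2500 → 3200 → 4000 → 5000 → 6400 → 8000 → 10000 → 12800 → 16000 → 20000 → 25600 — 3 2/3 stops higher (brighter).
Net: −2 1/3 +2/3 +3 2/3 = +2 stops.

2 stops brighter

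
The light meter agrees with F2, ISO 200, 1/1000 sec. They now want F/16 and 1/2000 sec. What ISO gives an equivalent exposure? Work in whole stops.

Aperture: f/2 → f/2.8 → f/4 → f/5.6 → f/8 → f/11 → f/16 — 6 stops narrower (darker).
Shutter speed: 1/1000 → 1/2000 — 1 stop faster (darker).
Net change so far: 7 stops darker. Offset with the ISO: 200 → 400 → 800 → 1600 → 3200 → 6400 → 12800 → 25600.

ISO 25600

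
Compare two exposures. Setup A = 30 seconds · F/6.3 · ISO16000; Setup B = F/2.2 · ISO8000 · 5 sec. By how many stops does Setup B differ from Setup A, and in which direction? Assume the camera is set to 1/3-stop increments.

Aperture: f/6.3 → f/5.6 → f/5 → f/4.5 → f/4 → f/3.5 → f/3.2 → f/2.8 → f/2.5 → f/2.2 — 3 stops opened up (brighter).
Shutter speed: 30 → 25 → 20 → 15 → 13 → 10 → 8 → 6 → 5 — 2 2/3 stops faster (darker).
ISO: 16000 → 12800 → 10000 → 8000 — 1 stop dropped (darker).
Net: +3 −2 2/3 −1 = −2/3 stops.

2/3 stop darker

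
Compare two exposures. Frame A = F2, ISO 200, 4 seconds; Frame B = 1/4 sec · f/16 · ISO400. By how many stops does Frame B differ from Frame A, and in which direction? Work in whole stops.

9 stops darker

Aperture: f/2 → f/2.8 → f/4 → f/5.6 → f/8 → f/11 → f/16 — 6 stops stopped down (darker).
Shutter speed: 4 → 2 → 1 → 1/2 → 1/4 — 4 stops shorter (darker).
ISO: 200 → 400 — 1 stop higher (brighter).
Net: −6 −4 +1 = −9 stops.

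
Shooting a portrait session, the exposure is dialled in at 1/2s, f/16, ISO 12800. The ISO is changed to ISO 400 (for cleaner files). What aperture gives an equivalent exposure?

ISO: 12800 → 6400 → 3200 → 1600 → 800 → 400 — 5 stops lower (darker).
Need 5 stops brighter from the aperture: f/16 → f/11 → f/8 → f/5.6 → f/4 → f/2.8.

f/2.8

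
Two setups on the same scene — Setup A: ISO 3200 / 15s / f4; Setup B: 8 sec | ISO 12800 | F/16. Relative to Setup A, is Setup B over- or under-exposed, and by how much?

3 stops darker

Aperture: f/4 → f/5.6 → f/8 → f/11 → f/16 — 4 stops stopped down (darker).
Shutter speed: 15 → 8 — 1 stop faster (darker).
ISO: 3200 → 6400 → 12800 — 2 stops higher (brighter).
Net: −4 −1 +2 = −3 stops.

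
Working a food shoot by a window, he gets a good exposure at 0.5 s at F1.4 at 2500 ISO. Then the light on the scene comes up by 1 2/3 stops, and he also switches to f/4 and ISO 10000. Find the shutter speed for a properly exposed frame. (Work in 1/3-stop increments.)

0.3 s

Scene light: 1 2/3 stops brighter.
Aperture: f/1.4 → f/1.6 → f/1.8 → f/2 → f/2.2 → f/2.5 → f/2.8 → f/3.2 → f/3.5 → f/4 — 3 stops stopped down (darker).
ISO: 2500 → 3200 → 4000 → 5000 → 6400 → 8000 → 10000 — 2 stops higher (brighter).
Net so far: 2/3 stop brighter. Shutter speed: 0.5 → 0.4 → 0.3.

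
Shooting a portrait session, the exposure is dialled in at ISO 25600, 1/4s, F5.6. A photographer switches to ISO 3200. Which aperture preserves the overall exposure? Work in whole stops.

f/2

ISO: 25600 → 12800 → 6400 → 3200 — 3 stops dropped (darker).
Need 3 stops brighter from the aperture: f/5.6 → f/4 → f/2.8 → f/2.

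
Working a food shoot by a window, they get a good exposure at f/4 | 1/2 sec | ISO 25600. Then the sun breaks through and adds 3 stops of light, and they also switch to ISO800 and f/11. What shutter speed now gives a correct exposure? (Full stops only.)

Scene light: 3 stops brighter.
ISO: 25600 → 12800 → 6400 → 3200 → 1600 → 800 — 5 stops lower (darker).
Aperture: f/4 → f/5.6 → f/8 → f/11 — 3 stops narrower (darker).
Net so far: 5 stops darker. Shutter speed: 1/2 → 1 → 2 → 4 → 8 → 15.

15 s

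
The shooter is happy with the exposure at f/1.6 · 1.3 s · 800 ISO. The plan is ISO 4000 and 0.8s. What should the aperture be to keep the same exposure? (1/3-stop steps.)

f/2.8

ISO: 800 → 1000 → 1250 → 1600 → 2000 → 2500 → 3200 → 4000 — 2 1/3 stops raised (brighter).
Shutter speed: 1.3 → 1 → 0.8 — 2/3 stop faster (darker).
Net change so far: 1 2/3 stops brighter. Offset with the aperture: f/1.6 → f/1.8 → f/2 → f/2.2 → f/2.5 → f/2.8.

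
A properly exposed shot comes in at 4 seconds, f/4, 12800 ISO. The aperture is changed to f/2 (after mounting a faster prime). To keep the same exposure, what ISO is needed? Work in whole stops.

Aperture: f/4 → f/2.8 → f/2 — 2 stops wider (brighter).
Need 2 stops darker from the ISO: 12800 → 6400 → 3200.

ISO 3200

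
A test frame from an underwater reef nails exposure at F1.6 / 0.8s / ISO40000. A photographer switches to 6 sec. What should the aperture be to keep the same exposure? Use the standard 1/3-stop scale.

Shutter speed: 0.8 → 1 → 1.3 → 1.6 → 2 → 2.5 → 3.2 → 4 → 5 → 6 — 3 stops slower (brighter).
Need 3 stops darker from the aperture: f/1.6 → f/1.8 → f/2 → f/2.2 → f/2.5 → f/2.8 → f/3.2 → f/3.5 → f/4 → f/4.5.

f/4.5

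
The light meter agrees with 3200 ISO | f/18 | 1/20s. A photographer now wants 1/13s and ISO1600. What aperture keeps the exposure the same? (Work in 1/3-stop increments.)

f/16

Shutter speed: 1/20 → 1/15 → 1/13 — 2/3 stop slower (brighter).
ISO: 3200 → 2500 → 2000 → 1600 — 1 stop lower (darker).
Net change so far: 1/3 stop darker. Offset with the aperture: f/18 → f/16.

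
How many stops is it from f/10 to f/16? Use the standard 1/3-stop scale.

1 1/3 stops

f/10 → f/11 → f/13 → f/14 → f/16 — count the steps: 4 third-stops = 1 1/3 stops.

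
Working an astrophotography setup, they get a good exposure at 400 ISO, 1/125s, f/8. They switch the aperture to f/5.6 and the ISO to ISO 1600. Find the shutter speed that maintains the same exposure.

Aperture: f/8 → f/5.6 — 1 stop larger aperture (brighter).
ISO: 400 → 800 → 1600 — 2 stops raised (brighter).
Net change so far: 3 stops brighter. Offset with the shutter speed: 1/125 → 1/250 → 1/500 → 1/1000.

1/1000s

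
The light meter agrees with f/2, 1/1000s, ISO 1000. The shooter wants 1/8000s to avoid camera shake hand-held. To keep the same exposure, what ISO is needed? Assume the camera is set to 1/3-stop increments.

ISO 8000

Shutter speed: 1/1000 → 1/1250 → 1/1600 → 1/2000 → 1/2500 → 1/3200 → 1/4000 → 1/5000 → 1/6400 → 1/8000 — 3 stops shorter (darker).
Need 3 stops brighter from the ISO: 1000 → 1250 → 1600 → 2000 → 2500 → 3200 → 4000 → 5000 → 6400 → 8000.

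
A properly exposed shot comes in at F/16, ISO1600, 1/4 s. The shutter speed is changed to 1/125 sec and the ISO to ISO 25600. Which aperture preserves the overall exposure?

Shutter speed: 1/4 → 1/8 → 1/15 → 1/30 → 1/60 → 1/125 — 5 stops shorter (darker).
ISO: 1600 → 3200 → 6400 → 12800 → 25600 — 4 stops raised (brighter).
Net change so far: 1 stop darker. Offset with the aperture: f/16 → f/11.

f/11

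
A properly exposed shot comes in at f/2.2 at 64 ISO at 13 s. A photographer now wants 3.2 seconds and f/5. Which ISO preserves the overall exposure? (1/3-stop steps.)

ISO 1250

Shutter speed: 13 → 10 → 8 → 6 → 5 → 4 → 3.2 — 2 stops shorter (darker).
Aperture: f/2.2 → f/2.5 → f/2.8 → f/3.2 → f/3.5 → f/4 → f/4.5 → f/5 — 2 1/3 stops stopped down (darker).
Net change so far: 4 1/3 stops darker. Offset with the ISO: 64 → 80 → 100 → 125 → 160 → 200 → 250 → 320 → 400 → 500 → 640 → 800 → 1000 → 1250.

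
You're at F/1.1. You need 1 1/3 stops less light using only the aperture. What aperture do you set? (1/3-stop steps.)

f/1.8

Aperture: f/1.1 → f/1.2 → f/1.4 → f/1.6 → f/1.8 — 1 1/3 stops stopped down (darker).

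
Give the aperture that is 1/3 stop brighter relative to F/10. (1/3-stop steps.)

f/9

Aperture: f/10 → f/9 — 1/3 stop larger aperture (brighter).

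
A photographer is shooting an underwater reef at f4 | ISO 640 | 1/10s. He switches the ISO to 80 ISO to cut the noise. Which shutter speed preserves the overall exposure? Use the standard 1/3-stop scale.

0.8 s

ISO: 640 → 500 → 400 → 320 → 250 → 200 → 160 → 125 → 100 → 80 — 3 stops lower (darker).
Need 3 stops brighter from the shutter speed: 1/10 → 1/8 → 1/6 → 1/5 → 1/4 → 0.3 → 0.4 → 0.5 → 0.6 → 0.8.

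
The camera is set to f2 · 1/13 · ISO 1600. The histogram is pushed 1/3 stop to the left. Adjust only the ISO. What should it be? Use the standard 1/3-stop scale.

ISO 2000

Underexposed by 1/3 stop → need 1/3 stop brighter.
ISO: 1600 → 2000.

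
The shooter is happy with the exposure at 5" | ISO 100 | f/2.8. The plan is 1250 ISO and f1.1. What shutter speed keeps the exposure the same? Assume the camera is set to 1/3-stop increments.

1/15s

ISO: 100 → 125 → 160 → 200 → 250 → 320 → 400 → 500 → 640 → 800 → 1000 → 1250 — 3 2/3 stops raised (brighter).
Aperture: f/2.8 → f/2.5 → f/2.2 → f/2 → f/1.8 → f/1.6 → f/1.4 → f/1.2 → f/1.1 — 2 2/3 stops opened up (brighter).
Net change so far: 6 1/3 stops brighter. Offset with the shutter speed: 5 → 4 → 3.2 → 2.5 → 2 → 1.6 → 1.3 → 1 → 0.8 → 0.6 → 0.5 → 0.4 → 0.3 → 1/4 → 1/5 → 1/6 → 1/8 → 1/10 → 1/13 → 1/15.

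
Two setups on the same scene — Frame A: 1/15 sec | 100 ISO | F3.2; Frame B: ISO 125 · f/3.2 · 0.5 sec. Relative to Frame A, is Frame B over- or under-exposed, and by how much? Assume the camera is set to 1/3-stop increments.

3 1/3 stops brighter

Aperture: unchanged.
Shutter speed: 1/15 → 1/13 → 1/10 → 1/8 → 1/6 → 1/5 → 1/4 → 0.3 → 0.4 → 0.5 — 3 stops longer (brighter).
ISO: 100 → 125 — 1/3 stop raised (brighter).
Net: +3 +1/3 = +3 1/3 stops.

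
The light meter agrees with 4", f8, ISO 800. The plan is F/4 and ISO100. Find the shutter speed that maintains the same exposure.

8 s

Aperture: f/8 → f/5.6 → f/4 — 2 stops opened up (brighter).
ISO: 800 → 400 → 200 → 100 — 3 stops lower (darker).
Net change so far: 1 stop darker. Offset with the shutter speed: 4 → 8.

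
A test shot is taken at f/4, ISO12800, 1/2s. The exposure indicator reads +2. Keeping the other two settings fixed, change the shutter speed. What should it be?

Overexposed by 2 stops → need 2 stops darker.
Shutter speed: 1/2 → 1/4 → 1/8.

1/8s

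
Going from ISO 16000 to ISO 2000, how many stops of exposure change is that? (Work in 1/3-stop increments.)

16000 → 12800 → 10000 → 8000 → 6400 → 5000 → 4000 → 3200 → 2500 → 2000 — count the steps: 9 third-stops = 3 stops.

3 stops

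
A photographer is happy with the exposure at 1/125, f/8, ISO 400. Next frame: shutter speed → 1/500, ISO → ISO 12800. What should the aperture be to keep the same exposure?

f/22

Shutter speed: 1/125 → 1/250 → 1/500 — 2 stops faster (darker).
ISO: 400 → 800 → 1600 → 3200 → 6400 → 12800 — 5 stops higher (brighter).
Net change so far: 3 stops brighter. Offset with the aperture: f/8 → f/11 → f/16 → f/22.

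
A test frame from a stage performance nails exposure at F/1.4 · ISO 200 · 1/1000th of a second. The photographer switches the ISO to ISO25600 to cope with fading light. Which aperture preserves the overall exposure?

f/16

ISO: 200 → 400 → 800 → 1600 → 3200 → 6400 → 12800 → 25600 — 7 stops higher (brighter).
Need 7 stops darker from the aperture: f/1.4 → f/2 → f/2.8 → f/4 → f/5.6 → f/8 → f/11 → f/16.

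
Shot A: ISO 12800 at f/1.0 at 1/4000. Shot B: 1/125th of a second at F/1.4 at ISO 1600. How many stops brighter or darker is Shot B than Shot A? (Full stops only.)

1 stop brighter

Aperture: f/1.0 → f/1.4 — 1 stop stopped down (darker).
Shutter speed: 1/4000 → 1/2000 → 1/1000 → 1/500 → 1/250 → 1/125 — 5 stops slower (brighter).
ISO: 12800 → 6400 → 3200 → 1600 — 3 stops dropped (darker).
Net: −1 +5 −3 = +1 stop.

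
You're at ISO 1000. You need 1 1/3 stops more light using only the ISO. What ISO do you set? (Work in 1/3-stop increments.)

ISO 2500

ISO: 1000 → 1250 → 1600 → 2000 → 2500 — 1 1/3 stops higher (brighter).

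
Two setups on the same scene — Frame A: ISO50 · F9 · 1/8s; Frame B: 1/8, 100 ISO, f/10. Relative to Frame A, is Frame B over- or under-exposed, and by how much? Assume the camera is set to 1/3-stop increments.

Aperture: f/9 → f/10 — 1/3 stop narrower (darker).
Shutter speed: unchanged.
ISO: 50 → 64 → 80 → 100 — 1 stop higher (brighter).
Net: −1/3 +1 = +2/3 stops.

2/3 stop brighter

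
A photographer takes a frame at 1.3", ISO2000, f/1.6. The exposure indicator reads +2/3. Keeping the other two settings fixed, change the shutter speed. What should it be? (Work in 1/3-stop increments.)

Overexposed by 2/3 stop → need 2/3 stop darker.
Shutter speed: 1.3 → 1 → 0.8.

0.8 s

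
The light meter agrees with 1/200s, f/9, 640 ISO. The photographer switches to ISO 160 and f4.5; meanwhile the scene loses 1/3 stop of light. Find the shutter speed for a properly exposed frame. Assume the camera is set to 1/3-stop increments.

Scene light: 1/3 stop darker.
ISO: 640 → 500 → 400 → 320 → 250 → 200 → 160 — 2 stops dropped (darker).
Aperture: f/9 → f/8 → f/7.1 → f/6.3 → f/5.6 → f/5 → f/4.5 — 2 stops larger aperture (brighter).
Net so far: 1/3 stop darker. Shutter speed: 1/200 → 1/160.

1/160s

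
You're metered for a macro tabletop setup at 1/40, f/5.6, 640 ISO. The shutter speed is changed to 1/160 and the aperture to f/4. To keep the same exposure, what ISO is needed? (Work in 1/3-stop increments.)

ISO 1250

Shutter speed: 1/40 → 1/50 → 1/60 → 1/80 → 1/100 → 1/125 → 1/160 — 2 stops faster (darker).
Aperture: f/5.6 → f/5 → f/4.5 → f/4 — 1 stop opened up (brighter).
Net change so far: 1 stop darker. Offset with the ISO: 640 → 800 → 1000 → 1250.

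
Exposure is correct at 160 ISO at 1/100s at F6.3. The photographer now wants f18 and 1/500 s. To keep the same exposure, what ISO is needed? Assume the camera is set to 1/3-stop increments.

Aperture: f/6.3 → f/7.1 → f/8 → f/9 → f/10 → f/11 → f/13 → f/14 → f/16 → f/18 — 3 stops smaller aperture (darker).
Shutter speed: 1/100 → 1/125 → 1/160 → 1/200 → 1/250 → 1/320 → 1/400 → 1/500 — 2 1/3 stops shorter (darker).
Net change so far: 5 1/3 stops darker. Offset with the ISO: 160 → 200 → 250 → 320 → 400 → 500 → 640 → 800 → 1000 → 1250 → 1600 → 2000 → 2500 → 3200 → 4000 → 5000 → 6400.

ISO 6400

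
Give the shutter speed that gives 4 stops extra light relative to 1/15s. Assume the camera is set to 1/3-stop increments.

1 s

Shutter speed: 1/15 → 1/13 → 1/10 → 1/8 → 1/6 → 1/5 → 1/4 → 0.3 → 0.4 → 0.5 → 0.6 → 0.8 → 1 — 4 stops slower (brighter).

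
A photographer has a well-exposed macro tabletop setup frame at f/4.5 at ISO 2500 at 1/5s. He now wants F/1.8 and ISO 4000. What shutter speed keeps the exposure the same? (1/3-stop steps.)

Aperture: f/4.5 → f/4 → f/3.5 → f/3.2 → f/2.8 → f/2.5 → f/2.2 → f/2 → f/1.8 — 2 2/3 stops opened up (brighter).
ISO: 2500 → 3200 → 4000 — 2/3 stop raised (brighter).
Net change so far: 3 1/3 stops brighter. Offset with the shutter speed: 1/5 → 1/6 → 1/8 → 1/10 → 1/13 → 1/15 → 1/20 → 1/25 → 1/30 → 1/40 → 1/50.

1/50s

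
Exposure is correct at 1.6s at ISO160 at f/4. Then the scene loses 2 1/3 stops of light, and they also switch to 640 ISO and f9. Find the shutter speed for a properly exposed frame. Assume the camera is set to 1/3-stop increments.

Scene light: 2 1/3 stops darker.
ISO: 160 → 200 → 250 → 320 → 400 → 500 → 640 — 2 stops raised (brighter).
Aperture: f/4 → f/4.5 → f/5 → f/5.6 → f/6.3 → f/7.1 → f/8 → f/9 — 2 1/3 stops stopped down (darker).
Net so far: 2 2/3 stops darker. Shutter speed: 1.6 → 2 → 2.5 → 3.2 → 4 → 5 → 6 → 8 → 10.

10 s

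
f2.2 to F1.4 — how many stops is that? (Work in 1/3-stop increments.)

f/2.2 → f/2 → f/1.8 → f/1.6 → f/1.4 — count the steps: 4 third-stops = 1 1/3 stops.

1 1/3 stops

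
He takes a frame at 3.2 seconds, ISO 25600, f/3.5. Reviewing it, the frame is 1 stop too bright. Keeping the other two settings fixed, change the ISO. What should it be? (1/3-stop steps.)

Overexposed by 1 stop → need 1 stop darker.
ISO: 25600 → 20000 → 16000 → 12800.

ISO 12800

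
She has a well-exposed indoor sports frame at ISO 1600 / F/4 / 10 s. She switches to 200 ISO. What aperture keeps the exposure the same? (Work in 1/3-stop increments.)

f/1.4

ISO: 1600 → 1250 → 1000 → 800 → 640 → 500 → 400 → 320 → 250 → 200 — 3 stops dropped (darker).
Need 3 stops brighter from the aperture: f/4 → f/3.5 → f/3.2 → f/2.8 → f/2.5 → f/2.2 → f/2 → f/1.8 → f/1.6 → f/1.4.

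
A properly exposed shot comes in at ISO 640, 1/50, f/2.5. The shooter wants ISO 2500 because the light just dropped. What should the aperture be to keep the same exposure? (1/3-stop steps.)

f/5

ISO: 640 → 800 → 1000 → 1250 → 1600 → 2000 → 2500 — 2 stops higher (brighter).
Need 2 stops darker from the aperture: f/2.5 → f/2.8 → f/3.2 → f/3.5 → f/4 → f/4.5 → f/5.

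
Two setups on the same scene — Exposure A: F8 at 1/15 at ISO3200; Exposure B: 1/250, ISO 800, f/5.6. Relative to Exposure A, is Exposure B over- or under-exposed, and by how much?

5 stops darker

Aperture: f/8 → f/5.6 — 1 stop larger aperture (brighter).
Shutter speed: 1/15 → 1/30 → 1/60 → 1/125 → 1/250 — 4 stops shorter (darker).
ISO: 3200 → 1600 → 800 — 2 stops lower (darker).
Net: +1 −4 −2 = −5 stops.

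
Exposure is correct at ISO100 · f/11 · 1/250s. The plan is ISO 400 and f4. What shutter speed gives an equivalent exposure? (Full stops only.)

ISO: 100 → 200 → 400 — 2 stops raised (brighter).
Aperture: f/11 → f/8 → f/5.6 → f/4 — 3 stops larger aperture (brighter).
Net change so far: 5 stops brighter. Offset with the shutter speed: 1/250 → 1/500 → 1/1000 → 1/2000 → 1/4000 → 1/8000.

1/8000s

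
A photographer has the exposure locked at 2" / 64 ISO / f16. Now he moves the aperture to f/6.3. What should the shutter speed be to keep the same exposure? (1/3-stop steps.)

0.3 s

Aperture: f/16 → f/14 → f/13 → f/11 → f/10 → f/9 → f/8 → f/7.1 → f/6.3 — 2 2/3 stops larger aperture (brighter).
Need 2 2/3 stops darker from the shutter speed: 2 → 1.6 → 1.3 → 1 → 0.8 → 0.6 → 0.5 → 0.4 → 0.3.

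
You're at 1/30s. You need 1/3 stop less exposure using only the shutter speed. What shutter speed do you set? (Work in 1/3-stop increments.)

1/40s

Shutter speed: 1/30 → 1/40 — 1/3 stop shorter (darker).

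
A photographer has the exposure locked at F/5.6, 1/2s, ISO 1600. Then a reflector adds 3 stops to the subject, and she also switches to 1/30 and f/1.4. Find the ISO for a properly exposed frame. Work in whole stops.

ISO 200

Scene light: 3 stops brighter.
Shutter speed: 1/2 → 1/4 → 1/8 → 1/15 → 1/30 — 4 stops faster (darker).
Aperture: f/5.6 → f/4 → f/2.8 → f/2 → f/1.4 — 4 stops larger aperture (brighter).
Net so far: 3 stops brighter. ISO: 1600 → 800 → 400 → 200.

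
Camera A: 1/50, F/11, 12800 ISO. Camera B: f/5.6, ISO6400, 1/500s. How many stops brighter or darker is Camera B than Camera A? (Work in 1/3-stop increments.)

Aperture: f/11 → f/10 → f/9 → f/8 → f/7.1 → f/6.3 → f/5.6 — 2 stops wider (brighter).
Shutter speed: 1/50 → 1/60 → 1/80 → 1/100 → 1/125 → 1/160 → 1/200 → 1/250 → 1/320 → 1/400 → 1/500 — 3 1/3 stops faster (darker).
ISO: 12800 → 10000 → 8000 → 6400 — 1 stop lower (darker).
Net: +2 −3 1/3 −1 = −2 1/3 stops.

2 1/3 stops darker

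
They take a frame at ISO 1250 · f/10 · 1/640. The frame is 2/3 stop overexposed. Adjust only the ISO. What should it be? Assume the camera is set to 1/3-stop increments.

ISO 800

Overexposed by 2/3 stop → need 2/3 stop darker.
ISO: 1250 → 1000 → 800.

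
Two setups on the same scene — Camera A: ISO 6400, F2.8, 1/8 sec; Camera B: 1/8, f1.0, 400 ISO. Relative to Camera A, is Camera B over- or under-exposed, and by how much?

Aperture: f/2.8 → f/2 → f/1.4 → f/1.0 — 3 stops opened up (brighter).
Shutter speed: unchanged.
ISO: 6400 → 3200 → 1600 → 800 → 400 — 4 stops lower (darker).
Net: +3 −4 = −1 stop.

1 stop darker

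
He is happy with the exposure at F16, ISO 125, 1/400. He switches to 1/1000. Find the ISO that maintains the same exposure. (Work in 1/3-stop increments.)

Shutter speed: 1/400 → 1/500 → 1/640 → 1/800 → 1/1000 — 1 1/3 stops faster (darker).
Need 1 1/3 stops brighter from the ISO: 125 → 160 → 200 → 250 → 320.

ISO 320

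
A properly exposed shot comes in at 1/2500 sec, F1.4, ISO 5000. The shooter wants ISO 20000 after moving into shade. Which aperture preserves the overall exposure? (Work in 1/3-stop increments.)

ISO: 5000 → 6400 → 8000 → 10000 → 12800 → 16000 → 20000 — 2 stops higher (brighter).
Need 2 stops darker from the aperture: f/1.4 → f/1.6 → f/1.8 → f/2 → f/2.2 → f/2.5 → f/2.8.

f/2.8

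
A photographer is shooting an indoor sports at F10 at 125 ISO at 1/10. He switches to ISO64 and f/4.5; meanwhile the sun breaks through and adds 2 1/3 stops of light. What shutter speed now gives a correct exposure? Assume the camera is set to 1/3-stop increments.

Scene light: 2 1/3 stops brighter.
ISO: 125 → 100 → 80 → 64 — 1 stop dropped (darker).
Aperture: f/10 → f/9 → f/8 → f/7.1 → f/6.3 → f/5.6 → f/5 → f/4.5 — 2 1/3 stops wider (brighter).
Net so far: 3 2/3 stops brighter. Shutter speed: 1/10 → 1/13 → 1/15 → 1/20 → 1/25 → 1/30 → 1/40 → 1/50 → 1/60 → 1/80 → 1/100 → 1/125.

1/125s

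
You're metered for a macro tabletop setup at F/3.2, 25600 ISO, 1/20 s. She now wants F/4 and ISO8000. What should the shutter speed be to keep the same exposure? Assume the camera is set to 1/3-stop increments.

1/4s

Aperture: f/3.2 → f/3.5 → f/4 — 2/3 stop smaller aperture (darker).
ISO: 25600 → 20000 → 16000 → 12800 → 10000 → 8000 — 1 2/3 stops dropped (darker).
Net change so far: 2 1/3 stops darker. Offset with the shutter speed: 1/20 → 1/15 → 1/13 → 1/10 → 1/8 → 1/6 → 1/5 → 1/4.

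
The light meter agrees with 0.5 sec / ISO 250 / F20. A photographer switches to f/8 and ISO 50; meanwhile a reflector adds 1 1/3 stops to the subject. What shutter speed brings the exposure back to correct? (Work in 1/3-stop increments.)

Scene light: 1 1/3 stops brighter.
Aperture: f/20 → f/18 → f/16 → f/14 → f/13 → f/11 → f/10 → f/9 → f/8 — 2 2/3 stops opened up (brighter).
ISO: 250 → 200 → 160 → 125 → 100 → 80 → 64 → 50 — 2 1/3 stops lower (darker).
Net so far: 1 2/3 stops brighter. Shutter speed: 0.5 → 0.4 → 0.3 → 1/4 → 1/5 → 1/6.

1/6s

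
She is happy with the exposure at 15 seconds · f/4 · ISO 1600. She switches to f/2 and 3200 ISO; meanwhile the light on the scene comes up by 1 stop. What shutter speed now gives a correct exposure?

1 s

Scene light: 1 stop brighter.
Aperture: f/4 → f/2.8 → f/2 — 2 stops larger aperture (brighter).
ISO: 1600 → 3200 — 1 stop higher (brighter).
Net so far: 4 stops brighter. Shutter speed: 15 → 8 → 4 → 2 → 1.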